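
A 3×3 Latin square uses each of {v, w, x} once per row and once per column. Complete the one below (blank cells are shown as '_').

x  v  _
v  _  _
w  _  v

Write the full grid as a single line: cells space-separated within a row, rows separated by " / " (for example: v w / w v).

Cell (r1,c3): row 1 has {v,x}; column 3 has {v} → w.
Cell (r2,c3): row 2 has {v}; column 3 has {v,w} → x.
Cell (r3,c2): row 3 has {v,w}; column 2 has {v} → x.
Cell (r2,c2): row 2 has {v,x}; column 2 has {v,x} → w.

x v w / v w x / w x v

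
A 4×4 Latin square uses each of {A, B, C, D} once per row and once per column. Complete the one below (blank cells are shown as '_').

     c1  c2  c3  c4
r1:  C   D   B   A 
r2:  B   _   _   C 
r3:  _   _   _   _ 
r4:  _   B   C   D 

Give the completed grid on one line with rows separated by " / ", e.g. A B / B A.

(r2,c2) = A
(r2,c3) = D
(r3,c2) = C
(r3,c3) = A
(r3,c4) = B
(r4,c1) = A
(r3,c1) = D

C D B A / B A D C / D C A B / A B C D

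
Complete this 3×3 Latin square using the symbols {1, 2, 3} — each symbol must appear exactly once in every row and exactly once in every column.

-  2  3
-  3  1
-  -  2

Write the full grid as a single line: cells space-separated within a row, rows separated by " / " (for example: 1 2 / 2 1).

1 2 3 / 2 3 1 / 3 1 2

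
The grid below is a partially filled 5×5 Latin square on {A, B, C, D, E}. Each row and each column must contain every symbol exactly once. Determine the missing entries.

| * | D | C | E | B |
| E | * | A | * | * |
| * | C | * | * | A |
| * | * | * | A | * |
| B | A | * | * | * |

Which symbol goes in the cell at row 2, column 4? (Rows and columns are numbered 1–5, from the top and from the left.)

D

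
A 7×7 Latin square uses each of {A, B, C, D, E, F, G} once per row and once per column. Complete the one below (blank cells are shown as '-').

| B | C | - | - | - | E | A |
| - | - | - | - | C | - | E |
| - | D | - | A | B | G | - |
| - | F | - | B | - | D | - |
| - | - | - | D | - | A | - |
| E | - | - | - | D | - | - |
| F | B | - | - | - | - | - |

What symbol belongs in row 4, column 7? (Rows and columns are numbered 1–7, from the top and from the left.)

(r3,c1) = C
(r3,c7) = F
(r5,c1) = G
(r5,c2) = E
(r5,c5) = F
(r7,c6) = C
(r1,c5) = G
(r3,c3) = E
(r4,c1) = A
(r4,c5) = E
(r7,c5) = A
(r1,c4) = F
(r2,c1) = D
(r2,c4) = G
(r6,c4) = C
(r7,c4) = E
(r1,c3) = D
(r2,c2) = A
(r6,c2) = G
(r6,c7) = B
(r7,c3) = G
(r7,c7) = D
(r4,c3) = C
(r4,c7) = G

G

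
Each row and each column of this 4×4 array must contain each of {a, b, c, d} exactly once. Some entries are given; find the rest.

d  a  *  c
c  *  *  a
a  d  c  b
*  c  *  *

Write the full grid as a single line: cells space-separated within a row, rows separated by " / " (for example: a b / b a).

row 1 has {a,c,d}; column 3 has {c} — only b is left for (r1,c3).
row 2 has {a,c}; column 2 has {a,c,d} — only b is left for (r2,c2).
row 2 has {a,b,c}; column 3 has {b,c} — only d is left for (r2,c3).
row 4 has {c}; column 1 has {a,c,d} — only b is left for (r4,c1).
row 4 has {b,c}; column 3 has {b,c,d} — only a is left for (r4,c3).
row 4 has {a,b,c}; column 4 has {a,b,c} — only d is left for (r4,c4).

d a b c / c b d a / a d c b / b c a d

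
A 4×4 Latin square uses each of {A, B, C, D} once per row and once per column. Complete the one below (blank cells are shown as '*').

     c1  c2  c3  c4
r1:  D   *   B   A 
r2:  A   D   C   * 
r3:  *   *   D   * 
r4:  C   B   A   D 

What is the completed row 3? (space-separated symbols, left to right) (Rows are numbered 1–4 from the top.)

(r1,c2): row 1 has {A,B,D}; column 2 has {B,D}, so it must be C.
(r2,c4): row 2 has {A,C,D}; column 4 has {A,D}, so it must be B.
(r3,c1): row 3 has {D}; column 1 has {A,C,D}, so it must be B.
(r3,c2): row 3 has {B,D}; column 2 has {B,C,D}, so it must be A.
(r3,c4): row 3 has {A,B,D}; column 4 has {A,B,D}, so it must be C.

B A D C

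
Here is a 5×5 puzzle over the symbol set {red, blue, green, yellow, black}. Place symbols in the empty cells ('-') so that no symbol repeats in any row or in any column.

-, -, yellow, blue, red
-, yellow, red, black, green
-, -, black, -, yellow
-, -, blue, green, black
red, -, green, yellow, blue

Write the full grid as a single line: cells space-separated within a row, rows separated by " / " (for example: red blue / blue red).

(r2,c1) = blue
(r3,c1) = green
(r3,c4) = red
(r4,c1) = yellow
(r4,c2) = red
(r5,c2) = black
(r1,c1) = black
(r1,c2) = green
(r3,c2) = blue

black green yellow blue red / blue yellow red black green / green blue black red yellow / yellow red blue green black / red black green yellow blue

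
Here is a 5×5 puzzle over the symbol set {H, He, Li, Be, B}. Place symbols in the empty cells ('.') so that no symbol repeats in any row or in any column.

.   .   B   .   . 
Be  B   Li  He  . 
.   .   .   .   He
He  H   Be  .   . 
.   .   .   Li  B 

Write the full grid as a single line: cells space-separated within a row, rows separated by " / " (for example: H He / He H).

Li He B H Be / Be B Li He H / B Li H Be He / He H Be B Li / H Be He Li B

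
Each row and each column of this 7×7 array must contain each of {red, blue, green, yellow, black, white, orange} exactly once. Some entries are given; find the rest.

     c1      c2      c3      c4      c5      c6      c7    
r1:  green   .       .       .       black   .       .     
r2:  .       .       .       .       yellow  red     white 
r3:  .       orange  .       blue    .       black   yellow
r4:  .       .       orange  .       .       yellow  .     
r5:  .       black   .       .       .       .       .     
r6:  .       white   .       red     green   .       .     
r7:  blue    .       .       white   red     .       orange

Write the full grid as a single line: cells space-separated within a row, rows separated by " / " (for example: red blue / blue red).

green blue white yellow black orange red / black green blue orange yellow red white / red orange green blue white black yellow / white red orange black blue yellow green / yellow black red green orange white blue / orange white yellow red green blue black / blue yellow black white red green orange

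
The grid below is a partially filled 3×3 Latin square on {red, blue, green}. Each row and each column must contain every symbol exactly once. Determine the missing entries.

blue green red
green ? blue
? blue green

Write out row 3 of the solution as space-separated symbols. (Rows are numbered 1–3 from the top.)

red blue green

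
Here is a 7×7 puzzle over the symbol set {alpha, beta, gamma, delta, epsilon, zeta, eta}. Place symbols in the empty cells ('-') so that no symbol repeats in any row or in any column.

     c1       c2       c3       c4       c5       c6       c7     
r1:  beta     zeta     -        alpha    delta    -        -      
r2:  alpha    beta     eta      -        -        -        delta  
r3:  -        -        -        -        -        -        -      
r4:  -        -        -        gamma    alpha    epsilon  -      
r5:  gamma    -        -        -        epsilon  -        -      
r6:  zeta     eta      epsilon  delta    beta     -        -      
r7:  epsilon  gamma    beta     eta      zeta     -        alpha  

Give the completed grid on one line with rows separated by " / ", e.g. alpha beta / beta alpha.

row 1 has {alpha,beta,delta,zeta}; column 3 has {beta,epsilon,eta} — only gamma is left for (r1,c3).
row 1 has {alpha,beta,gamma,delta,zeta}; column 6 has {epsilon} — only eta is left for (r1,c6).
row 1 has {alpha,beta,gamma,delta,zeta,eta}; column 7 has {alpha,delta} — only epsilon is left for (r1,c7).
row 2 has {alpha,beta,delta,eta}; column 5 has {alpha,beta,delta,epsilon,zeta} — only gamma is left for (r2,c5).
row 2 has {alpha,beta,gamma,delta,eta}; column 6 has {epsilon,eta} — only zeta is left for (r2,c6).
row 3 is empty so far; column 5 has {alpha,beta,gamma,delta,epsilon,zeta} — only eta is left for (r3,c5).
row 4 has {alpha,gamma,epsilon}; column 2 has {beta,gamma,zeta,eta} — only delta is left for (r4,c2).
row 4 has {alpha,gamma,delta,epsilon}; column 3 has {beta,gamma,epsilon,eta} — only zeta is left for (r4,c3).
row 5 has {gamma,epsilon}; column 2 has {beta,gamma,delta,zeta,eta} — only alpha is left for (r5,c2).
row 5 has {alpha,gamma,epsilon}; column 3 has {beta,gamma,epsilon,zeta,eta} — only delta is left for (r5,c3).
row 5 has {alpha,gamma,delta,epsilon}; column 6 has {epsilon,zeta,eta} — only beta is left for (r5,c6).
row 6 has {beta,delta,epsilon,zeta,eta}; column 7 has {alpha,delta,epsilon} — only gamma is left for (r6,c7).
row 7 has {alpha,beta,gamma,epsilon,zeta,eta}; column 6 has {beta,epsilon,zeta,eta} — only delta is left for (r7,c6).
row 2 has {alpha,beta,gamma,delta,zeta,eta}; column 4 has {alpha,gamma,delta,eta} — only epsilon is left for (r2,c4).
row 3 has {eta}; column 1 has {alpha,beta,gamma,epsilon,zeta} — only delta is left for (r3,c1).
row 3 has {delta,eta}; column 2 has {alpha,beta,gamma,delta,zeta,eta} — only epsilon is left for (r3,c2).
row 3 has {delta,epsilon,eta}; column 3 has {beta,gamma,delta,epsilon,zeta,eta} — only alpha is left for (r3,c3).
row 3 has {alpha,delta,epsilon,eta}; column 6 has {beta,delta,epsilon,zeta,eta} — only gamma is left for (r3,c6).
row 4 has {alpha,gamma,delta,epsilon,zeta}; column 1 has {alpha,beta,gamma,delta,epsilon,zeta} — only eta is left for (r4,c1).
row 4 has {alpha,gamma,delta,epsilon,zeta,eta}; column 7 has {alpha,gamma,delta,epsilon} — only beta is left for (r4,c7).
row 5 has {alpha,beta,gamma,delta,epsilon}; column 4 has {alpha,gamma,delta,epsilon,eta} — only zeta is left for (r5,c4).
row 5 has {alpha,beta,gamma,delta,epsilon,zeta}; column 7 has {alpha,beta,gamma,delta,epsilon} — only eta is left for (r5,c7).
row 6 has {beta,gamma,delta,epsilon,zeta,eta}; column 6 has {beta,gamma,delta,epsilon,zeta,eta} — only alpha is left for (r6,c6).
row 3 has {alpha,gamma,delta,epsilon,eta}; column 4 has {alpha,gamma,delta,epsilon,zeta,eta} — only beta is left for (r3,c4).
row 3 has {alpha,beta,gamma,delta,epsilon,eta}; column 7 has {alpha,beta,gamma,delta,epsilon,eta} — only zeta is left for (r3,c7).

beta zeta gamma alpha delta eta epsilon / alpha beta eta epsilon gamma zeta delta / delta epsilon alpha beta eta gamma zeta / eta delta zeta gamma alpha epsilon beta / gamma alpha delta zeta epsilon beta eta / zeta eta epsilon delta beta alpha gamma / epsilon gamma beta eta zeta delta alpha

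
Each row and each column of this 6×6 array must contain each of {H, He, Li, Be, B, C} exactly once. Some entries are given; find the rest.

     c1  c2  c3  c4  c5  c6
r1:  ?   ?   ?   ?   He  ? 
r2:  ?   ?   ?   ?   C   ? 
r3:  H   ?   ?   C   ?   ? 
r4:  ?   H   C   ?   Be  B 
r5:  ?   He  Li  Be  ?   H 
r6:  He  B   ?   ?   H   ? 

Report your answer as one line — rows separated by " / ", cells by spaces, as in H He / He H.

(r4,c1) = Li
(r4,c4) = He
(r5,c5) = B
(r6,c3) = Be
(r6,c4) = Li
(r6,c6) = C
(r3,c5) = Li
(r5,c1) = C
(r3,c2) = Be
(r3,c6) = He
(r2,c2) = Li
(r2,c6) = Be
(r3,c3) = B
(r1,c2) = C
(r1,c3) = H
(r1,c4) = B
(r1,c6) = Li
(r2,c1) = B
(r2,c3) = He
(r2,c4) = H
(r1,c1) = Be

Be C H B He Li / B Li He H C Be / H Be B C Li He / Li H C He Be B / C He Li Be B H / He B Be Li H C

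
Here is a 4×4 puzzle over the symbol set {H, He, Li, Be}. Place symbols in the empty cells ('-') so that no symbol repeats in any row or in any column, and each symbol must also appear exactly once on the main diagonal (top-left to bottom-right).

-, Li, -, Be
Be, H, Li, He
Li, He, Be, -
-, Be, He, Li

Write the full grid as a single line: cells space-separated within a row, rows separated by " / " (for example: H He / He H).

(r1,c1) = He
(r1,c3) = H
(r3,c4) = H
(r4,c1) = H

He Li H Be / Be H Li He / Li He Be H / H Be He Li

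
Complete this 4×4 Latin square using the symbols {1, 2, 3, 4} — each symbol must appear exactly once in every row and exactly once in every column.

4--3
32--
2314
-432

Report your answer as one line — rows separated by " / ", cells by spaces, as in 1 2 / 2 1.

4 1 2 3 / 3 2 4 1 / 2 3 1 4 / 1 4 3 2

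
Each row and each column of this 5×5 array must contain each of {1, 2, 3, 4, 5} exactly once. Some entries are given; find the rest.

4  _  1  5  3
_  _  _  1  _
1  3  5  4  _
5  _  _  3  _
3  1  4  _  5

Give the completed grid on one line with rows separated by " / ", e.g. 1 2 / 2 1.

4 2 1 5 3 / 2 5 3 1 4 / 1 3 5 4 2 / 5 4 2 3 1 / 3 1 4 2 5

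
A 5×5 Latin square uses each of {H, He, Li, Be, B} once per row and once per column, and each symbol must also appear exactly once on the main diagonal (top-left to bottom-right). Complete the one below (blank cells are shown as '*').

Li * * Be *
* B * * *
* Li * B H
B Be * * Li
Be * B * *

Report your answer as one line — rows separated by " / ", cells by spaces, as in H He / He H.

At row 3, column 1: row 3 has {H,Li,B}; column 1 has {Li,Be,B}; that leaves He.
At row 3, column 3: row 3 has {H,He,Li,B}; column 3 has {B}; the diagonal has {Li,B}; that leaves Be.
At row 5, column 5: row 5 has {Be,B}; column 5 has {H,Li}; the diagonal has {Li,Be,B}; that leaves He.
At row 1, column 5: row 1 has {Li,Be}; column 5 has {H,He,Li}; that leaves B.
At row 2, column 1: row 2 has {B}; column 1 has {He,Li,Be,B}; that leaves H.
At row 2, column 5: row 2 has {H,B}; column 5 has {H,He,Li,B}; that leaves Be.
At row 4, column 4: row 4 has {Li,Be,B}; column 4 has {Be,B}; the diagonal has {He,Li,Be,B}; that leaves H.
At row 5, column 2: row 5 has {He,Be,B}; column 2 has {Li,Be,B}; that leaves H.
At row 5, column 4: row 5 has {H,He,Be,B}; column 4 has {H,Be,B}; that leaves Li.
At row 1, column 2: row 1 has {Li,Be,B}; column 2 has {H,Li,Be,B}; that leaves He.
At row 1, column 3: row 1 has {He,Li,Be,B}; column 3 has {Be,B}; that leaves H.
At row 2, column 4: row 2 has {H,Be,B}; column 4 has {H,Li,Be,B}; that leaves He.
At row 4, column 3: row 4 has {H,Li,Be,B}; column 3 has {H,Be,B}; that leaves He.
At row 2, column 3: row 2 has {H,He,Be,B}; column 3 has {H,He,Be,B}; that leaves Li.

Li He H Be B / H B Li He Be / He Li Be B H / B Be He H Li / Be H B Li He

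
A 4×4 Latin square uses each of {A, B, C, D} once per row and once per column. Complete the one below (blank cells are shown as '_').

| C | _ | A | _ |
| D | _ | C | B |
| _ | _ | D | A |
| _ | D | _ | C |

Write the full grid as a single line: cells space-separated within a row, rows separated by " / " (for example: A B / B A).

C B A D / D A C B / B C D A / A D B C

(r1,c2) = B
(r1,c4) = D
(r2,c2) = A
(r3,c1) = B
(r3,c2) = C
(r4,c1) = A
(r4,c3) = B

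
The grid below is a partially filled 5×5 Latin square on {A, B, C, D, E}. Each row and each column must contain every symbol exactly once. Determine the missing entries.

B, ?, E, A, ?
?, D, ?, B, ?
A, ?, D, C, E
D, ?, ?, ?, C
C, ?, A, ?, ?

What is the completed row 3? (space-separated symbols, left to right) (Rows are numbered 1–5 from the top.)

A B D C E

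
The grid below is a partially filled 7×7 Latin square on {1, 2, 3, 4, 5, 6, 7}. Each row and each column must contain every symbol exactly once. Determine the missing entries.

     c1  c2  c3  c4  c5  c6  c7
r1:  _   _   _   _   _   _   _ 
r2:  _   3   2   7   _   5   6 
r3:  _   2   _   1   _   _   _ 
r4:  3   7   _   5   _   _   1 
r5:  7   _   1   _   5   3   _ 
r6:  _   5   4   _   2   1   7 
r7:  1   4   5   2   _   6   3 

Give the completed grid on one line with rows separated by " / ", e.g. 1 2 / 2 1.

2 1 7 6 3 4 5 / 4 3 2 7 1 5 6 / 5 2 3 1 6 7 4 / 3 7 6 5 4 2 1 / 7 6 1 4 5 3 2 / 6 5 4 3 2 1 7 / 1 4 5 2 7 6 3

(r2,c1) = 4
(r2,c5) = 1
(r4,c3) = 6
(r4,c5) = 4
(r4,c6) = 2
(r5,c2) = 6
(r5,c4) = 4
(r5,c7) = 2
(r6,c1) = 6
(r6,c4) = 3
(r7,c5) = 7
(r1,c2) = 1
(r1,c4) = 6
(r1,c5) = 3
(r3,c1) = 5
(r3,c5) = 6
(r3,c7) = 4
(r1,c1) = 2
(r1,c3) = 7
(r1,c6) = 4
(r1,c7) = 5
(r3,c3) = 3
(r3,c6) = 7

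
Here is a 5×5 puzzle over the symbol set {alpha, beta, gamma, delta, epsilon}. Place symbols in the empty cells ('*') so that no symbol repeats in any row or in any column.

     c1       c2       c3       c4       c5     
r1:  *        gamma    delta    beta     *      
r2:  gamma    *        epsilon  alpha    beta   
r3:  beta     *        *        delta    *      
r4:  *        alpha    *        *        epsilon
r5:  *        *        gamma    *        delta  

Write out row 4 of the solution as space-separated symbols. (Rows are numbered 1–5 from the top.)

Cell (r1,c5): row 1 has {beta,gamma,delta}; column 5 has {beta,delta,epsilon} → alpha.
Cell (r2,c2): row 2 has {alpha,beta,gamma,epsilon}; column 2 has {alpha,gamma} → delta.
Cell (r3,c2): row 3 has {beta,delta}; column 2 has {alpha,gamma,delta} → epsilon.
Cell (r3,c3): row 3 has {beta,delta,epsilon}; column 3 has {gamma,delta,epsilon} → alpha.
Cell (r3,c5): row 3 has {alpha,beta,delta,epsilon}; column 5 has {alpha,beta,delta,epsilon} → gamma.
Cell (r4,c1): row 4 has {alpha,epsilon}; column 1 has {beta,gamma} → delta.
Cell (r4,c3): row 4 has {alpha,delta,epsilon}; column 3 has {alpha,gamma,delta,epsilon} → beta.
Cell (r4,c4): row 4 has {alpha,beta,delta,epsilon}; column 4 has {alpha,beta,delta} → gamma.

delta alpha beta gamma epsilon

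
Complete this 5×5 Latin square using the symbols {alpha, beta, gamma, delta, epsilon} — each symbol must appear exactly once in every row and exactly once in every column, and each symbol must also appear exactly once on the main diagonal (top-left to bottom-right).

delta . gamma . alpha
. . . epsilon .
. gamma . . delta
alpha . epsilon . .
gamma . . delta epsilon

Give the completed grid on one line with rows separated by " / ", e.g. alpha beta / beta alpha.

delta epsilon gamma beta alpha / beta alpha delta epsilon gamma / epsilon gamma beta alpha delta / alpha delta epsilon gamma beta / gamma beta alpha delta epsilon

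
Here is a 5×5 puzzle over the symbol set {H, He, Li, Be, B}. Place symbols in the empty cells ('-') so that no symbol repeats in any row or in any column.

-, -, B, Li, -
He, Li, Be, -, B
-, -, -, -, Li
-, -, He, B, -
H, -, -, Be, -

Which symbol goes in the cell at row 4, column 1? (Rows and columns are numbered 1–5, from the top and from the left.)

row 1 has {Li,B}; column 1 has {H,He} — only Be is left for (r1,c1).
row 2 has {He,Li,Be,B}; column 4 has {Li,Be,B} — only H is left for (r2,c4).
row 3 has {Li}; column 1 has {H,He,Be} — only B is left for (r3,c1).
row 3 has {Li,B}; column 3 has {He,Be,B} — only H is left for (r3,c3).
row 3 has {H,Li,B}; column 4 has {H,Li,Be,B} — only He is left for (r3,c4).
row 4 has {He,B}; column 1 has {H,He,Be,B} — only Li is left for (r4,c1).

Li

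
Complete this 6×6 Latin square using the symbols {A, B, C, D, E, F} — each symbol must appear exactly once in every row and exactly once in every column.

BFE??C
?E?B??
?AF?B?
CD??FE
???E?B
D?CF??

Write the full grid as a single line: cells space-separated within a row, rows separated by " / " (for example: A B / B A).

B F E D A C / A E D B C F / E A F C B D / C D B A F E / F C A E D B / D B C F E A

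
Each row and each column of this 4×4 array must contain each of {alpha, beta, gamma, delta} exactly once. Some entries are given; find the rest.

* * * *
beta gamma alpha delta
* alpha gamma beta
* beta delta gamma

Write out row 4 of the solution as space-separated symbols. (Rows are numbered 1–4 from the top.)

(r1,c2) = delta
(r1,c3) = beta
(r1,c4) = alpha
(r3,c1) = delta
(r4,c1) = alpha

alpha beta delta gamma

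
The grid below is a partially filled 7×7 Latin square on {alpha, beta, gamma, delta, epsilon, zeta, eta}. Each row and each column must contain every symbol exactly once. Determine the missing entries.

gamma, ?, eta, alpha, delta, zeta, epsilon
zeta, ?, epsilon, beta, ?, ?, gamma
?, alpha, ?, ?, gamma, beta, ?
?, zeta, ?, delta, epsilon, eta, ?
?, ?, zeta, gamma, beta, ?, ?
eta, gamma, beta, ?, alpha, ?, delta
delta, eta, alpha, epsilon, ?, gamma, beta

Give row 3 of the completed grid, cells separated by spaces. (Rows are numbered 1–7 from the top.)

epsilon alpha delta eta gamma beta zeta

(r1,c2) = beta
(r2,c2) = delta
(r2,c5) = eta
(r2,c6) = alpha
(r3,c1) = epsilon
(r3,c3) = delta
(r4,c3) = gamma
(r4,c7) = alpha
(r5,c1) = alpha
(r5,c2) = epsilon
(r5,c6) = delta
(r5,c7) = eta
(r6,c4) = zeta
(r6,c6) = epsilon
(r7,c5) = zeta
(r3,c4) = eta
(r3,c7) = zeta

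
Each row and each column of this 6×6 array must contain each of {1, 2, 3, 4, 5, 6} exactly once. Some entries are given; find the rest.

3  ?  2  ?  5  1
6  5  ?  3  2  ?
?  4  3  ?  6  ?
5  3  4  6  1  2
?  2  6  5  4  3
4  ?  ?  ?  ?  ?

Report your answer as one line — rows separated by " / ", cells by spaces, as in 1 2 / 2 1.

3 6 2 4 5 1 / 6 5 1 3 2 4 / 2 4 3 1 6 5 / 5 3 4 6 1 2 / 1 2 6 5 4 3 / 4 1 5 2 3 6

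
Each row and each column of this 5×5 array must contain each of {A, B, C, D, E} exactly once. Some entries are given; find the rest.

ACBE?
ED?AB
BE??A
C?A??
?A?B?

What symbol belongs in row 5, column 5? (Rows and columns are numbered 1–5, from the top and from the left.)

C

(r1,c5) = D
(r2,c3) = C
(r3,c3) = D
(r3,c4) = C
(r4,c2) = B
(r4,c4) = D
(r4,c5) = E
(r5,c1) = D
(r5,c3) = E
(r5,c5) = C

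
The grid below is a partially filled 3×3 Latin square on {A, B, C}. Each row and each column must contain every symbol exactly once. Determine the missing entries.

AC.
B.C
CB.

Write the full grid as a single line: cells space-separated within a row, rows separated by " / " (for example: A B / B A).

A C B / B A C / C B A

(r1,c3): row 1 has {A,C}; column 3 has {C}, so it must be B.
(r2,c2): row 2 has {B,C}; column 2 has {B,C}, so it must be A.
(r3,c3): row 3 has {B,C}; column 3 has {B,C}, so it must be A.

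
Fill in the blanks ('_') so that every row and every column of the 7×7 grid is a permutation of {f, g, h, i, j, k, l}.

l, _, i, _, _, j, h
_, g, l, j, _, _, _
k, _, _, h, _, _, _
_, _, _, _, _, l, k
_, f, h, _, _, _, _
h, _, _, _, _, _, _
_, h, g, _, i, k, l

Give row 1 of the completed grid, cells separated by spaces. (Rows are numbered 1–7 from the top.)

l k i g f j h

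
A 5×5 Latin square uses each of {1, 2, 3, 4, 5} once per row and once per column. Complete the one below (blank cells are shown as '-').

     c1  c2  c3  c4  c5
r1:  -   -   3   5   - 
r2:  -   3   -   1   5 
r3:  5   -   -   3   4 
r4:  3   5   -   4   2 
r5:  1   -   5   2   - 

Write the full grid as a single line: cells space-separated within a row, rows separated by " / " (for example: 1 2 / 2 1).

4 2 3 5 1 / 2 3 4 1 5 / 5 1 2 3 4 / 3 5 1 4 2 / 1 4 5 2 3

At row 1, column 5: row 1 has {3,5}; column 5 has {2,4,5}; that leaves 1.
At row 4, column 3: row 4 has {2,3,4,5}; column 3 has {3,5}; that leaves 1.
At row 5, column 2: row 5 has {1,2,5}; column 2 has {3,5}; that leaves 4.
At row 5, column 5: row 5 has {1,2,4,5}; column 5 has {1,2,4,5}; that leaves 3.
At row 1, column 2: row 1 has {1,3,5}; column 2 has {3,4,5}; that leaves 2.
At row 3, column 2: row 3 has {3,4,5}; column 2 has {2,3,4,5}; that leaves 1.
At row 3, column 3: row 3 has {1,3,4,5}; column 3 has {1,3,5}; that leaves 2.
At row 1, column 1: row 1 has {1,2,3,5}; column 1 has {1,3,5}; that leaves 4.
At row 2, column 1: row 2 has {1,3,5}; column 1 has {1,3,4,5}; that leaves 2.
At row 2, column 3: row 2 has {1,2,3,5}; column 3 has {1,2,3,5}; that leaves 4.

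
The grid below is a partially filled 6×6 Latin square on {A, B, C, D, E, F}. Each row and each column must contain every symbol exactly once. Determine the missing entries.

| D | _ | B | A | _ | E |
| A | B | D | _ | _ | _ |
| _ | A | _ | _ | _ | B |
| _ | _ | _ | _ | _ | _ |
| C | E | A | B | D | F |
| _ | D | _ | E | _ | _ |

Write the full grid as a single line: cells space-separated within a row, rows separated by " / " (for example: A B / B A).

D C B A F E / A B D F E C / E A F D C B / B F E C A D / C E A B D F / F D C E B A

At row 2, column 6: row 2 has {A,B,D}; column 6 has {B,E,F}; that leaves C.
At row 6, column 6: row 6 has {D,E}; column 6 has {B,C,E,F}; that leaves A.
At row 2, column 4: row 2 has {A,B,C,D}; column 4 has {A,B,E}; that leaves F.
At row 2, column 5: row 2 has {A,B,C,D,F}; column 5 has {D}; that leaves E.
At row 4, column 6: row 4 is empty so far; column 6 has {A,B,C,E,F}; that leaves D.
At row 4, column 4: row 4 has {D}; column 4 has {A,B,E,F}; that leaves C.
At row 3, column 4: row 3 has {A,B}; column 4 has {A,B,C,E,F}; that leaves D.
At row 4, column 2: row 4 has {C,D}; column 2 has {A,B,D,E}; that leaves F.
At row 4, column 3: row 4 has {C,D,F}; column 3 has {A,B,D}; that leaves E.
At row 1, column 2: row 1 has {A,B,D,E}; column 2 has {A,B,D,E,F}; that leaves C.
At row 1, column 5: row 1 has {A,B,C,D,E}; column 5 has {D,E}; that leaves F.
At row 3, column 5: row 3 has {A,B,D}; column 5 has {D,E,F}; that leaves C.
At row 4, column 1: row 4 has {C,D,E,F}; column 1 has {A,C,D}; that leaves B.
At row 4, column 5: row 4 has {B,C,D,E,F}; column 5 has {C,D,E,F}; that leaves A.
At row 6, column 1: row 6 has {A,D,E}; column 1 has {A,B,C,D}; that leaves F.
At row 6, column 3: row 6 has {A,D,E,F}; column 3 has {A,B,D,E}; that leaves C.
At row 6, column 5: row 6 has {A,C,D,E,F}; column 5 has {A,C,D,E,F}; that leaves B.
At row 3, column 1: row 3 has {A,B,C,D}; column 1 has {A,B,C,D,F}; that leaves E.
At row 3, column 3: row 3 has {A,B,C,D,E}; column 3 has {A,B,C,D,E}; that leaves F.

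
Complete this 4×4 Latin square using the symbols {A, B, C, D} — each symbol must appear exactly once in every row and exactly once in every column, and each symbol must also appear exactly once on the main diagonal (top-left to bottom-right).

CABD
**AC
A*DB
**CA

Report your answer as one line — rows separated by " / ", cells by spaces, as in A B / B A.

C A B D / D B A C / A C D B / B D C A

(r2,c2) = B
(r3,c2) = C
(r4,c2) = D
(r2,c1) = D
(r4,c1) = B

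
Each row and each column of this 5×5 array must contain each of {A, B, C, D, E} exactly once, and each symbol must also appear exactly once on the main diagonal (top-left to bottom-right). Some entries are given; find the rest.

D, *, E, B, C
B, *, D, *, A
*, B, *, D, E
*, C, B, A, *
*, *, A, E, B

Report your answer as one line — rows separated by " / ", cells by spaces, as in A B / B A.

D A E B C / B E D C A / A B C D E / E C B A D / C D A E B

row 1 has {B,C,D,E}; column 2 has {B,C} — only A is left for (r1,c2).
row 2 has {A,B,D}; column 2 has {A,B,C}; the diagonal has {A,B,D} — only E is left for (r2,c2).
row 2 has {A,B,D,E}; column 4 has {A,B,D,E} — only C is left for (r2,c4).
row 3 has {B,D,E}; column 3 has {A,B,D,E}; the diagonal has {A,B,D,E} — only C is left for (r3,c3).
row 4 has {A,B,C}; column 1 has {B,D} — only E is left for (r4,c1).
row 4 has {A,B,C,E}; column 5 has {A,B,C,E} — only D is left for (r4,c5).
row 5 has {A,B,E}; column 1 has {B,D,E} — only C is left for (r5,c1).
row 5 has {A,B,C,E}; column 2 has {A,B,C,E} — only D is left for (r5,c2).
row 3 has {B,C,D,E}; column 1 has {B,C,D,E} — only A is left for (r3,c1).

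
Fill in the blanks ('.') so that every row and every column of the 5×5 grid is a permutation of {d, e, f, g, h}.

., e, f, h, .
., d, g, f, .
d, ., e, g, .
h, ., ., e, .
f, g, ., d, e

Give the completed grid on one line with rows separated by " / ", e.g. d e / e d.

Cell (r1,c1): row 1 has {e,f,h}; column 1 has {d,f,h} → g.
Cell (r1,c5): row 1 has {e,f,g,h}; column 5 has {e} → d.
Cell (r2,c1): row 2 has {d,f,g}; column 1 has {d,f,g,h} → e.
Cell (r2,c5): row 2 has {d,e,f,g}; column 5 has {d,e} → h.
Cell (r3,c5): row 3 has {d,e,g}; column 5 has {d,e,h} → f.
Cell (r4,c2): row 4 has {e,h}; column 2 has {d,e,g} → f.
Cell (r4,c3): row 4 has {e,f,h}; column 3 has {e,f,g} → d.
Cell (r4,c5): row 4 has {d,e,f,h}; column 5 has {d,e,f,h} → g.
Cell (r5,c3): row 5 has {d,e,f,g}; column 3 has {d,e,f,g} → h.
Cell (r3,c2): row 3 has {d,e,f,g}; column 2 has {d,e,f,g} → h.

g e f h d / e d g f h / d h e g f / h f d e g / f g h d e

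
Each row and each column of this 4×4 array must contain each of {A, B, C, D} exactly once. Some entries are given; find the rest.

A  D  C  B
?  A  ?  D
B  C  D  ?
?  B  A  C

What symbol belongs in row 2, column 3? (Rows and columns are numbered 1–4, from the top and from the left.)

(r2,c1) = C
(r2,c3) = B

B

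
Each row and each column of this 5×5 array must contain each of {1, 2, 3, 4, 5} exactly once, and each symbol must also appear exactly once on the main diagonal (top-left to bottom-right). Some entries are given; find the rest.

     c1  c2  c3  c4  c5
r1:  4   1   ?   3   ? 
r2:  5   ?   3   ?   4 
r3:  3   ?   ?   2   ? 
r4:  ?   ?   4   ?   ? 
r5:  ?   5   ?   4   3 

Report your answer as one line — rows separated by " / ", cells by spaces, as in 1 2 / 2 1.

row 2 has {3,4,5}; column 2 has {1,5}; the diagonal has {3,4} — only 2 is left for (r2,c2).
row 2 has {2,3,4,5}; column 4 has {2,3,4} — only 1 is left for (r2,c4).
row 3 has {2,3}; column 2 has {1,2,5} — only 4 is left for (r3,c2).
row 4 has {4}; column 2 has {1,2,4,5} — only 3 is left for (r4,c2).
row 4 has {3,4}; column 4 has {1,2,3,4}; the diagonal has {2,3,4} — only 5 is left for (r4,c4).
row 3 has {2,3,4}; column 3 has {3,4}; the diagonal has {2,3,4,5} — only 1 is left for (r3,c3).
row 3 has {1,2,3,4}; column 5 has {3,4} — only 5 is left for (r3,c5).
row 5 has {3,4,5}; column 3 has {1,3,4} — only 2 is left for (r5,c3).
row 1 has {1,3,4}; column 3 has {1,2,3,4} — only 5 is left for (r1,c3).
row 1 has {1,3,4,5}; column 5 has {3,4,5} — only 2 is left for (r1,c5).
row 4 has {3,4,5}; column 5 has {2,3,4,5} — only 1 is left for (r4,c5).
row 5 has {2,3,4,5}; column 1 has {3,4,5} — only 1 is left for (r5,c1).
row 4 has {1,3,4,5}; column 1 has {1,3,4,5} — only 2 is left for (r4,c1).

4 1 5 3 2 / 5 2 3 1 4 / 3 4 1 2 5 / 2 3 4 5 1 / 1 5 2 4 3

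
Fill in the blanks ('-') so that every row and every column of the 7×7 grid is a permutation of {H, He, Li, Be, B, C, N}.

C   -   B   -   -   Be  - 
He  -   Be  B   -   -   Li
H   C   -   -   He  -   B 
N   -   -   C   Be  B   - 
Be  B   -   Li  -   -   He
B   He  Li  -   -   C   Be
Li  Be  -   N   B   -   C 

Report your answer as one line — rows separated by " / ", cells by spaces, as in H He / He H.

C H B He Li Be N / He N Be B C H Li / H C N Be He Li B / N Li He C Be B H / Be B C Li H N He / B He Li H N C Be / Li Be H N B He C

(r3,c3) = N
(r3,c4) = Be
(r3,c6) = Li
(r4,c7) = H
(r6,c4) = H
(r6,c5) = N
(r1,c4) = He
(r1,c7) = N
(r4,c2) = Li
(r4,c3) = He
(r7,c3) = H
(r7,c6) = He
(r1,c2) = H
(r1,c5) = Li
(r2,c2) = N
(r2,c6) = H
(r5,c3) = C
(r5,c5) = H
(r5,c6) = N
(r2,c5) = C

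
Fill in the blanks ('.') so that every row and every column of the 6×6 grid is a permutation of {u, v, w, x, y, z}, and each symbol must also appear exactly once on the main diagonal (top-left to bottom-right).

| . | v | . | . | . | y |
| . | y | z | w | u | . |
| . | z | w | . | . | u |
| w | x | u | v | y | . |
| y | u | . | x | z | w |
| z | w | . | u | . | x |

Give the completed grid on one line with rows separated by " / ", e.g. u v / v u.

At row 1, column 1: row 1 has {v,y}; column 1 has {w,y,z}; the diagonal has {v,w,x,y,z}; that leaves u.
At row 1, column 3: row 1 has {u,v,y}; column 3 has {u,w,z}; that leaves x.
At row 1, column 4: row 1 has {u,v,x,y}; column 4 has {u,v,w,x}; that leaves z.
At row 1, column 5: row 1 has {u,v,x,y,z}; column 5 has {u,y,z}; that leaves w.
At row 2, column 6: row 2 has {u,w,y,z}; column 6 has {u,w,x,y}; that leaves v.
At row 3, column 4: row 3 has {u,w,z}; column 4 has {u,v,w,x,z}; that leaves y.
At row 4, column 6: row 4 has {u,v,w,x,y}; column 6 has {u,v,w,x,y}; that leaves z.
At row 5, column 3: row 5 has {u,w,x,y,z}; column 3 has {u,w,x,z}; that leaves v.
At row 6, column 3: row 6 has {u,w,x,z}; column 3 has {u,v,w,x,z}; that leaves y.
At row 6, column 5: row 6 has {u,w,x,y,z}; column 5 has {u,w,y,z}; that leaves v.
At row 2, column 1: row 2 has {u,v,w,y,z}; column 1 has {u,w,y,z}; that leaves x.
At row 3, column 1: row 3 has {u,w,y,z}; column 1 has {u,w,x,y,z}; that leaves v.
At row 3, column 5: row 3 has {u,v,w,y,z}; column 5 has {u,v,w,y,z}; that leaves x.

u v x z w y / x y z w u v / v z w y x u / w x u v y z / y u v x z w / z w y u v x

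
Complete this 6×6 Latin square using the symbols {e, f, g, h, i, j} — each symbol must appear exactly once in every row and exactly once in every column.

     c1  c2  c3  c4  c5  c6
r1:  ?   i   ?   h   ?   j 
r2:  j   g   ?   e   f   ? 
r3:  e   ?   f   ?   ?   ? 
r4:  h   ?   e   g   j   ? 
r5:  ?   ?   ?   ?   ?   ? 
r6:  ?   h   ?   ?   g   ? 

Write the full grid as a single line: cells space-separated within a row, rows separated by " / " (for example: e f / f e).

f i g h e j / j g i e f h / e j f i h g / h f e g j i / g e h j i f / i h j f g e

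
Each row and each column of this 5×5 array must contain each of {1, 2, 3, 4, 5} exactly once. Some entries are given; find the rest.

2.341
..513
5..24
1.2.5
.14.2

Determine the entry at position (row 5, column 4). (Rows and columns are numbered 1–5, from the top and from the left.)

5

(r1,c2): row 1 has {1,2,3,4}; column 2 has {1}, so it must be 5.
(r2,c1): row 2 has {1,3,5}; column 1 has {1,2,5}, so it must be 4.
(r2,c2): row 2 has {1,3,4,5}; column 2 has {1,5}, so it must be 2.
(r3,c2): row 3 has {2,4,5}; column 2 has {1,2,5}, so it must be 3.
(r3,c3): row 3 has {2,3,4,5}; column 3 has {2,3,4,5}, so it must be 1.
(r4,c2): row 4 has {1,2,5}; column 2 has {1,2,3,5}, so it must be 4.
(r4,c4): row 4 has {1,2,4,5}; column 4 has {1,2,4}, so it must be 3.
(r5,c1): row 5 has {1,2,4}; column 1 has {1,2,4,5}, so it must be 3.
(r5,c4): row 5 has {1,2,3,4}; column 4 has {1,2,3,4}, so it must be 5.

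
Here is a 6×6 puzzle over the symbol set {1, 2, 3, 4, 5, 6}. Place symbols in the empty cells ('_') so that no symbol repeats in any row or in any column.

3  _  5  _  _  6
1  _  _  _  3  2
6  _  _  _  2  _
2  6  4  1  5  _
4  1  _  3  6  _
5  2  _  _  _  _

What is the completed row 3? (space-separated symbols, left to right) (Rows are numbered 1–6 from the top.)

6 3 1 5 2 4

(r1,c2): row 1 has {3,5,6}; column 2 has {1,2,6}, so it must be 4.
(r1,c4): row 1 has {3,4,5,6}; column 4 has {1,3}, so it must be 2.
(r1,c5): row 1 has {2,3,4,5,6}; column 5 has {2,3,5,6}, so it must be 1.
(r2,c2): row 2 has {1,2,3}; column 2 has {1,2,4,6}, so it must be 5.
(r2,c3): row 2 has {1,2,3,5}; column 3 has {4,5}, so it must be 6.
(r2,c4): row 2 has {1,2,3,5,6}; column 4 has {1,2,3}, so it must be 4.
(r3,c2): row 3 has {2,6}; column 2 has {1,2,4,5,6}, so it must be 3.
(r3,c3): row 3 has {2,3,6}; column 3 has {4,5,6}, so it must be 1.
(r3,c4): row 3 has {1,2,3,6}; column 4 has {1,2,3,4}, so it must be 5.
(r3,c6): row 3 has {1,2,3,5,6}; column 6 has {2,6}, so it must be 4.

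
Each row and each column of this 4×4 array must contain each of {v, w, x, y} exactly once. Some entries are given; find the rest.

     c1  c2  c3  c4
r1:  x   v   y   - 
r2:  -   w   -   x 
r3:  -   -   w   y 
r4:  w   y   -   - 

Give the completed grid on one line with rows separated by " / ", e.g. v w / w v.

(r1,c4) = w
(r2,c3) = v
(r3,c1) = v
(r3,c2) = x
(r4,c3) = x
(r4,c4) = v
(r2,c1) = y

x v y w / y w v x / v x w y / w y x v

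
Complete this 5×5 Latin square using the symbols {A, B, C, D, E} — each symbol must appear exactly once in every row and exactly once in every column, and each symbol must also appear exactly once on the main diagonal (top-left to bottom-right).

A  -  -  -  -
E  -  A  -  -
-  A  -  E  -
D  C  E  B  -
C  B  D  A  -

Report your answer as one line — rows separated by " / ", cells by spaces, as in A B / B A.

row 2 has {A,E}; column 2 has {A,B,C}; the diagonal has {A,B} — only D is left for (r2,c2).
row 2 has {A,D,E}; column 4 has {A,B,E} — only C is left for (r2,c4).
row 2 has {A,C,D,E}; column 5 is empty so far — only B is left for (r2,c5).
row 3 has {A,E}; column 1 has {A,C,D,E} — only B is left for (r3,c1).
row 3 has {A,B,E}; column 3 has {A,D,E}; the diagonal has {A,B,D} — only C is left for (r3,c3).
row 3 has {A,B,C,E}; column 5 has {B} — only D is left for (r3,c5).
row 4 has {B,C,D,E}; column 5 has {B,D} — only A is left for (r4,c5).
row 5 has {A,B,C,D}; column 5 has {A,B,D}; the diagonal has {A,B,C,D} — only E is left for (r5,c5).
row 1 has {A}; column 2 has {A,B,C,D} — only E is left for (r1,c2).
row 1 has {A,E}; column 3 has {A,C,D,E} — only B is left for (r1,c3).
row 1 has {A,B,E}; column 4 has {A,B,C,E} — only D is left for (r1,c4).
row 1 has {A,B,D,E}; column 5 has {A,B,D,E} — only C is left for (r1,c5).

A E B D C / E D A C B / B A C E D / D C E B A / C B D A E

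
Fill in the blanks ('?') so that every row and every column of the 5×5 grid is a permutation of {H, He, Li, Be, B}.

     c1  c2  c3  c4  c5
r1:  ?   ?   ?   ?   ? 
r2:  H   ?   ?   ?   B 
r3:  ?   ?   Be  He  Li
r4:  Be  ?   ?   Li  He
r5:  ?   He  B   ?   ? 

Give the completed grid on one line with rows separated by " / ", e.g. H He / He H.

He Be Li B H / H Li He Be B / B H Be He Li / Be B H Li He / Li He B H Be

At row 2, column 4: row 2 has {H,B}; column 4 has {He,Li}; that leaves Be.
At row 3, column 1: row 3 has {He,Li,Be}; column 1 has {H,Be}; that leaves B.
At row 3, column 2: row 3 has {He,Li,Be,B}; column 2 has {He}; that leaves H.
At row 4, column 2: row 4 has {He,Li,Be}; column 2 has {H,He}; that leaves B.
At row 4, column 3: row 4 has {He,Li,Be,B}; column 3 has {Be,B}; that leaves H.
At row 5, column 1: row 5 has {He,B}; column 1 has {H,Be,B}; that leaves Li.
At row 5, column 4: row 5 has {He,Li,B}; column 4 has {He,Li,Be}; that leaves H.
At row 5, column 5: row 5 has {H,He,Li,B}; column 5 has {He,Li,B}; that leaves Be.
At row 1, column 1: row 1 is empty so far; column 1 has {H,Li,Be,B}; that leaves He.
At row 1, column 3: row 1 has {He}; column 3 has {H,Be,B}; that leaves Li.
At row 1, column 4: row 1 has {He,Li}; column 4 has {H,He,Li,Be}; that leaves B.
At row 1, column 5: row 1 has {He,Li,B}; column 5 has {He,Li,Be,B}; that leaves H.
At row 2, column 2: row 2 has {H,Be,B}; column 2 has {H,He,B}; that leaves Li.
At row 2, column 3: row 2 has {H,Li,Be,B}; column 3 has {H,Li,Be,B}; that leaves He.
At row 1, column 2: row 1 has {H,He,Li,B}; column 2 has {H,He,Li,B}; that leaves Be.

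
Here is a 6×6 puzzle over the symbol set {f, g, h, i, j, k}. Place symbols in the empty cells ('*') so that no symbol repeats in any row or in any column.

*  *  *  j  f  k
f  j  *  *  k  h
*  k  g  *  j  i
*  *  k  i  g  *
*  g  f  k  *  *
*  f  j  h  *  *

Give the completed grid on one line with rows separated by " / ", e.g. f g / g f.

g i h j f k / f j i g k h / h k g f j i / j h k i g f / i g f k h j / k f j h i g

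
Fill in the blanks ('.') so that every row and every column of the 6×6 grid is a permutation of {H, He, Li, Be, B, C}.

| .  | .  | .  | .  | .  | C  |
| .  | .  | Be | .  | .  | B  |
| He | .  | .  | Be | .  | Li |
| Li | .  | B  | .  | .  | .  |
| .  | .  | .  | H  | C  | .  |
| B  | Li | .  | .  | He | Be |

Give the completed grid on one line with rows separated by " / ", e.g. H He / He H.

H Be He B Li C / C He Be Li H B / He H C Be B Li / Li C B He Be H / Be B Li H C He / B Li H C He Be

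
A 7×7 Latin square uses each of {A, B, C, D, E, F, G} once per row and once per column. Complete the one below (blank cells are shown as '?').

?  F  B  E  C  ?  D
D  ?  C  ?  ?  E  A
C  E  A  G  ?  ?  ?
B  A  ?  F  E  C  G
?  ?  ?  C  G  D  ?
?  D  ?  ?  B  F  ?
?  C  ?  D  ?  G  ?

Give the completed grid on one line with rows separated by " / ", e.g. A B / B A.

G F B E C A D / D G C B F E A / C E A G D B F / B A D F E C G / A B F C G D E / E D G A B F C / F C E D A G B

(r1,c6) = A
(r2,c4) = B
(r2,c5) = F
(r3,c5) = D
(r3,c6) = B
(r3,c7) = F
(r4,c3) = D
(r5,c2) = B
(r5,c7) = E
(r6,c4) = A
(r6,c7) = C
(r7,c5) = A
(r7,c7) = B
(r1,c1) = G
(r2,c2) = G
(r5,c3) = F
(r6,c1) = E
(r6,c3) = G
(r7,c1) = F
(r7,c3) = E
(r5,c1) = A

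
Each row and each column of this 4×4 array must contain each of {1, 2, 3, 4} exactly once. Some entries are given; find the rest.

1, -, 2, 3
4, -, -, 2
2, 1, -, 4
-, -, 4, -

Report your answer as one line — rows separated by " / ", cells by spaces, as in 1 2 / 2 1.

At row 1, column 2: row 1 has {1,2,3}; column 2 has {1}; that leaves 4.
At row 2, column 2: row 2 has {2,4}; column 2 has {1,4}; that leaves 3.
At row 2, column 3: row 2 has {2,3,4}; column 3 has {2,4}; that leaves 1.
At row 3, column 3: row 3 has {1,2,4}; column 3 has {1,2,4}; that leaves 3.
At row 4, column 1: row 4 has {4}; column 1 has {1,2,4}; that leaves 3.
At row 4, column 2: row 4 has {3,4}; column 2 has {1,3,4}; that leaves 2.
At row 4, column 4: row 4 has {2,3,4}; column 4 has {2,3,4}; that leaves 1.

1 4 2 3 / 4 3 1 2 / 2 1 3 4 / 3 2 4 1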